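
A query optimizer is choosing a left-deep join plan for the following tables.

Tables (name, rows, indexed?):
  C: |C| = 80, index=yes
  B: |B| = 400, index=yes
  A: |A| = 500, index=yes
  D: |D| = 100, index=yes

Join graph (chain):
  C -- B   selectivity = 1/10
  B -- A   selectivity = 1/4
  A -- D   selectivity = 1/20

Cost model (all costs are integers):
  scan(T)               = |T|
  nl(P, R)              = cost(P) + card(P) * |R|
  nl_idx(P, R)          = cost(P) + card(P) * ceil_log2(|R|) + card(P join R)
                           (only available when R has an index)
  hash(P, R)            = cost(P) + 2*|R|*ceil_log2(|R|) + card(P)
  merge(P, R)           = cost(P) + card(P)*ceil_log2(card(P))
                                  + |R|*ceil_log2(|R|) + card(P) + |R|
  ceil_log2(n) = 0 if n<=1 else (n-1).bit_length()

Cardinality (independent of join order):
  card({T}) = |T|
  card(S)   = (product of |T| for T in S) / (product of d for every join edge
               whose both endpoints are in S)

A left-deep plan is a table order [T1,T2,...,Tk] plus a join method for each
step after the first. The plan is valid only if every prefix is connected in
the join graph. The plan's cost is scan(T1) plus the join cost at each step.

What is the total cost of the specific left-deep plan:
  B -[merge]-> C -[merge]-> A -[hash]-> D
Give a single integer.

step 1: scan B: cost=400, card=400
step 2: join C via merge
    card(P join C) = 400*80/(10) = 3200
    cost = 400 + 400*9 + 80*7 + 400 + 80 = 5040
step 3: join A via merge
    card(P join A) = 3200*500/(4) = 400000
    cost = 5040 + 3200*12 + 500*9 + 3200 + 500 = 51640
step 4: join D via hash
    card(P join D) = 400000*100/(20) = 2000000
    cost = 51640 + 2*100*7 + 400000 = 453040

453040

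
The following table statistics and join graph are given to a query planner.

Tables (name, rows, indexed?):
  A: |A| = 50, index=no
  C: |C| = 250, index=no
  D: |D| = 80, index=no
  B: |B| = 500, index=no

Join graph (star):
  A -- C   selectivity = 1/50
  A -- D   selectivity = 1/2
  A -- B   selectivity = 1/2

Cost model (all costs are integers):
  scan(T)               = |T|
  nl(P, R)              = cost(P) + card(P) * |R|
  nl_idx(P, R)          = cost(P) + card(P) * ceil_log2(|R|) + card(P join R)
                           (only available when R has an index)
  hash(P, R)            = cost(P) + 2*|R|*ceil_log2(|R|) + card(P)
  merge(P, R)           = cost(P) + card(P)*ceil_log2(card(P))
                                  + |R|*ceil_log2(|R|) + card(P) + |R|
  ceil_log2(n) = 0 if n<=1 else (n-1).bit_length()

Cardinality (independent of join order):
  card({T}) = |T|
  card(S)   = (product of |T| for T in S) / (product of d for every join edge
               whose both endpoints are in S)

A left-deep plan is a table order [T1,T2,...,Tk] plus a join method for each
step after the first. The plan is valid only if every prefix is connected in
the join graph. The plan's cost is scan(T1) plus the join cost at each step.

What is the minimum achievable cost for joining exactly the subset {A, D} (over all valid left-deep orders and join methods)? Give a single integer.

760

Selinger DP over subsets of {A,D}:
  {A}: scan cost=50, card=50
  {D}: scan cost=80, card=80
  {AD}: card=2000; try (A,hash)→760, (D,merge)→1040, (A,merge)→1070, (D,hash)→1220, (D,nl)→4050, (A,nl)→4080; best=760 via (A,hash)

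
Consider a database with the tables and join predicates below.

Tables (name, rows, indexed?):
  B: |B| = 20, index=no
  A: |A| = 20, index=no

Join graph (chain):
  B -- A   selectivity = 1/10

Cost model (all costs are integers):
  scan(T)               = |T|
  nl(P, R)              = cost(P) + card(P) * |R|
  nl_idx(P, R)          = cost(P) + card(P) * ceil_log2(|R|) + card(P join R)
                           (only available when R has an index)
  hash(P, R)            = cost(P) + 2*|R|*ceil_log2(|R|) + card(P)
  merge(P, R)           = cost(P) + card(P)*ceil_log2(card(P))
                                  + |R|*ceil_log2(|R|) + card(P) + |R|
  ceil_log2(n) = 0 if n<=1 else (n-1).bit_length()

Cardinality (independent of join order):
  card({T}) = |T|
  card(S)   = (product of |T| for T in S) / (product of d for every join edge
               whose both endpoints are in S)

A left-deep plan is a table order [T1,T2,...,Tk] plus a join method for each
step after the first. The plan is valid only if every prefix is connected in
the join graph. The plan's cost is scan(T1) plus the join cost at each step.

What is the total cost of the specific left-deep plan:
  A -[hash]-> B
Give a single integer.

step 1: scan A: cost=20, card=20
step 2: join B via hash
    card(P join B) = 20*20/(10) = 40
    cost = 20 + 2*20*5 + 20 = 240

240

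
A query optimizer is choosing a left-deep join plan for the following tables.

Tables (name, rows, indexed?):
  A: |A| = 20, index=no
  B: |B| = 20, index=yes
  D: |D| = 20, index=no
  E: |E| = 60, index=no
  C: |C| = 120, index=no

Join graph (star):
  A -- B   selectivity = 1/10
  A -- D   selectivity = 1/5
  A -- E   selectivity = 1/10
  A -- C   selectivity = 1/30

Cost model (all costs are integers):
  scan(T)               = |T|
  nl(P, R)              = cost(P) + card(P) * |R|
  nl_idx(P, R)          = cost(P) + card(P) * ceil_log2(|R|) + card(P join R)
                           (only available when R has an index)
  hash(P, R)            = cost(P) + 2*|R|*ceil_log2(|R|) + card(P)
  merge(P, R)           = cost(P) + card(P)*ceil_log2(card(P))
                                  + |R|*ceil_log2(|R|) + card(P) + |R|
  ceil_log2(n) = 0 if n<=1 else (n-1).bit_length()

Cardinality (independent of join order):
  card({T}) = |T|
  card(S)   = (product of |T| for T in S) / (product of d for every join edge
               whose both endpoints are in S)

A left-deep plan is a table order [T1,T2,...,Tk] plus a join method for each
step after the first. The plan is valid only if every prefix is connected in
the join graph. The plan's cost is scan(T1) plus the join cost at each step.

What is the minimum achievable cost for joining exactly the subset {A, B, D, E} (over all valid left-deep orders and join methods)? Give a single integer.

1080

Selinger DP over subsets of {A,B,D,E}:
  {A}: scan cost=20, card=20
  {B}: scan cost=20, card=20
  {D}: scan cost=20, card=20
  {E}: scan cost=60, card=60
  {AB}: card=40; try (B,nl_idx)→160, (B,hash)→240, (A,hash)→240, (B,merge)→260, (A,merge)→260, (B,nl)→420 …(+1); best=160 via (B,nl_idx)
  {AD}: card=80; try (D,hash)→240, (A,hash)→240, (D,merge)→260, (A,merge)→260, (D,nl)→420, (A,nl)→420; best=240 via (D,hash)
  {AE}: card=120; try (A,hash)→320, (E,merge)→560, (A,merge)→600, (E,hash)→760, (E,nl)→1220, (A,nl)→1260; best=320 via (A,hash)
  {ABD}: card=160; try (D,hash)→400, (B,hash)→520, (D,merge)→560, (B,nl_idx)→800, (D,nl)→960, (B,merge)→1000 …(+1); best=400 via (D,hash)
  {ABE}: card=240; try (B,hash)→640, (E,merge)→860, (E,hash)→920, (B,nl_idx)→1160, (B,merge)→1400, (E,nl)→2560 …(+1); best=640 via (B,hash)
  {ADE}: card=480; try (D,hash)→640, (E,hash)→1040, (E,merge)→1300, (D,merge)→1400, (D,nl)→2720, (E,nl)→5040; best=640 via (D,hash)
  {ABDE}: card=960; try (D,hash)→1080, (E,hash)→1280, (B,hash)→1320, (E,merge)→2260, (D,merge)→2920, (B,nl_idx)→4000 …(+4); best=1080 via (D,hash)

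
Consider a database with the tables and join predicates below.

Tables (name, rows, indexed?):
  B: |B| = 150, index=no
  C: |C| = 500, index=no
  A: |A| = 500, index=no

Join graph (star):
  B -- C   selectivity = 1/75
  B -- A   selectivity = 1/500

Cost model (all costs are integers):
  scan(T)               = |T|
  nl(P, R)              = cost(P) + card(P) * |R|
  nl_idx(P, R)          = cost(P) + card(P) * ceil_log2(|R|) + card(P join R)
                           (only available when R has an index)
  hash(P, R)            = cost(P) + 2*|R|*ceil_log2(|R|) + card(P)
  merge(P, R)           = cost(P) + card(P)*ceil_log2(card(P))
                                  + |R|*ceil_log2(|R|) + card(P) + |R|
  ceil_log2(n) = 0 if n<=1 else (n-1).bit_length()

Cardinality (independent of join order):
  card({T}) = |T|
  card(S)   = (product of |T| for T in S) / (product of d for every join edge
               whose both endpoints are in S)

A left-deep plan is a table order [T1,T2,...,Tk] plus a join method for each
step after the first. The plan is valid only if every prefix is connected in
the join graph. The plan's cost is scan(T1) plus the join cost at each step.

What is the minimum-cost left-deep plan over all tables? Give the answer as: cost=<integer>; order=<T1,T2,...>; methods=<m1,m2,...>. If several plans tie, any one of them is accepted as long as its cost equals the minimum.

cost=9750; order=A,B,C; methods=hash,merge

Selinger DP (subsets sized 1..n):
  {B}: scan cost=150, card=150
  {C}: scan cost=500, card=500
  {A}: scan cost=500, card=500
  {BC}: card=1000; try (B,hash)→3400, (C,merge)→6500, (B,merge)→6850, (C,hash)→9300, (C,nl)→75150, (B,nl)→75500; best=3400 via (B,hash)
  {AB}: card=150; try (B,hash)→3400, (A,merge)→6500, (B,merge)→6850, (A,hash)→9300, (A,nl)→75150, (B,nl)→75500; best=3400 via (B,hash)
  {ABC}: card=1000; try (C,merge)→9750, (C,hash)→12550, (A,hash)→13400, (A,merge)→19400, (C,nl)→78400, (A,nl)→503400; best=9750 via (C,merge)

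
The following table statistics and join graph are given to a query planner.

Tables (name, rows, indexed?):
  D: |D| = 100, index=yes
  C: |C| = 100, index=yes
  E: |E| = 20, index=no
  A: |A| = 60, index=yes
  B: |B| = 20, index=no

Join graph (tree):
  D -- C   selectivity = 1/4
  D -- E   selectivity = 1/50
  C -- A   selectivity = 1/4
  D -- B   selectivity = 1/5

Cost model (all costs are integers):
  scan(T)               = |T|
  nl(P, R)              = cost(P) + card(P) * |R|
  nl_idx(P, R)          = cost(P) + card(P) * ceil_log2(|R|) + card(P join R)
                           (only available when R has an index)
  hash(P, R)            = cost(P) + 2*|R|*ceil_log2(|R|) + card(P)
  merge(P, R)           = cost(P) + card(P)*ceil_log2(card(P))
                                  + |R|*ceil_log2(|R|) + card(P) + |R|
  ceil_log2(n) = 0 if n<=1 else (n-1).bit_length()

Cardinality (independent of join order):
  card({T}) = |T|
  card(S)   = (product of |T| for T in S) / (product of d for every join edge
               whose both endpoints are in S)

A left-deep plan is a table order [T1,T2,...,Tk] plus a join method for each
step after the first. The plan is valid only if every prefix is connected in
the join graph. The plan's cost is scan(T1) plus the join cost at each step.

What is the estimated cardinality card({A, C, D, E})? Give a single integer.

Tables in S: A(60), C(100), D(100), E(20)
Edges inside S: D-C(d=4), D-E(d=50), C-A(d=4)
numerator = 60 * 100 * 100 * 20 = 12000000
denominator = 4 * 50 * 4 = 800
card(S) = 12000000 / 800 = 15000

15000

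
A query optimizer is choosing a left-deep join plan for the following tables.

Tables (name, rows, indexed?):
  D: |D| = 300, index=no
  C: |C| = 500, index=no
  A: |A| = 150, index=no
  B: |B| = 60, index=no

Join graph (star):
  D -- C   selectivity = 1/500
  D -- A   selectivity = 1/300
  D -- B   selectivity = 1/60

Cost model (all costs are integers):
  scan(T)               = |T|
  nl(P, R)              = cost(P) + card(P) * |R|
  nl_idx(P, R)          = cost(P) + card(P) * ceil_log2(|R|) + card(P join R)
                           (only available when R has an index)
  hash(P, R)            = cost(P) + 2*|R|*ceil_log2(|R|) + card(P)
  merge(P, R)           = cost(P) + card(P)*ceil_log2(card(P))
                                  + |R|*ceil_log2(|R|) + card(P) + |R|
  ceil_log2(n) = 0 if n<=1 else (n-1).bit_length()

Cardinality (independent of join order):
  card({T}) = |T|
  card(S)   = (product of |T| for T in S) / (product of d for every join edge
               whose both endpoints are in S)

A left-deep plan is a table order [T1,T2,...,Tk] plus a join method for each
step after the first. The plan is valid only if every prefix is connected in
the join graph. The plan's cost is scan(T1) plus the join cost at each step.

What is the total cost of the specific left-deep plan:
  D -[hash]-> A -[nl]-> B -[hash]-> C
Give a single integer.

21150

step 1: scan D: cost=300, card=300
step 2: join A via hash
    card(P join A) = 300*150/(300) = 150
    cost = 300 + 2*150*8 + 300 = 3000
step 3: join B via nl
    card(P join B) = 150*60/(60) = 150
    cost = 3000 + 150*60 = 12000
step 4: join C via hash
    card(P join C) = 150*500/(500) = 150
    cost = 12000 + 2*500*9 + 150 = 21150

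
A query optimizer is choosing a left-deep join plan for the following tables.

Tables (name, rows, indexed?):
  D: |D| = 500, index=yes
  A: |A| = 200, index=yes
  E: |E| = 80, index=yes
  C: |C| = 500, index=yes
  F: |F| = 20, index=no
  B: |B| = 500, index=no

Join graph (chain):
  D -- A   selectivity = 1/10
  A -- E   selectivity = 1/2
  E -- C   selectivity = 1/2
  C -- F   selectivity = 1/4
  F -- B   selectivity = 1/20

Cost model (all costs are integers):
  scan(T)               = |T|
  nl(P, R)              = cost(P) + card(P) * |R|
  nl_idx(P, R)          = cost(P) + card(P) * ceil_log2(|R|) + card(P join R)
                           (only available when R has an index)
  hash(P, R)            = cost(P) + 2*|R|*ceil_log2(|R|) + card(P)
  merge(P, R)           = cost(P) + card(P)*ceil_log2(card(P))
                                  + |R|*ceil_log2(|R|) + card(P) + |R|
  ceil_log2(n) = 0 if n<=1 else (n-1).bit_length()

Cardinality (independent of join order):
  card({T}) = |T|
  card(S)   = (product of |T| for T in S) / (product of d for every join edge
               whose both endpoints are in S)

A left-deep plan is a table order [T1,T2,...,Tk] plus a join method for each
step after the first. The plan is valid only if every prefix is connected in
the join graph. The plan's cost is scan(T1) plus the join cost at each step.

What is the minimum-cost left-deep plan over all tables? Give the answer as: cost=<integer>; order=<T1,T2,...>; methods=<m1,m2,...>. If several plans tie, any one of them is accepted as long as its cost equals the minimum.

cost=252586520; order=B,F,C,E,A,D; methods=hash,hash,hash,hash,hash

Selinger DP (subsets sized 1..n):
  {D}: scan cost=500, card=500
  {A}: scan cost=200, card=200
  {E}: scan cost=80, card=80
  {C}: scan cost=500, card=500
  {F}: scan cost=20, card=20
  {B}: scan cost=500, card=500
  {AD}: card=10000; try (A,hash)→4200, (D,merge)→7000, (A,merge)→7300, (D,hash)→9400, (D,nl_idx)→12000, (A,nl_idx)→14500 …(+2); best=4200 via (A,hash)
  {AE}: card=8000; try (E,hash)→1520, (A,merge)→2520, (E,merge)→2640, (A,hash)→3360, (A,nl_idx)→8720, (E,nl_idx)→9600 …(+2); best=1520 via (E,hash)
  {CE}: card=20000; try (E,hash)→2120, (C,merge)→5720, (E,merge)→6140, (C,hash)→9160, (C,nl_idx)→20800, (E,nl_idx)→24000 …(+2); best=2120 via (E,hash)
  {CF}: card=2500; try (F,hash)→1200, (C,nl_idx)→2700, (C,merge)→5140, (F,merge)→5620, (C,hash)→9040, (C,nl)→10020 …(+1); best=1200 via (F,hash)
  {BF}: card=500; try (F,hash)→1200, (B,merge)→5140, (F,merge)→5620, (B,hash)→9040, (B,nl)→10020, (F,nl)→10500; best=1200 via (F,hash)
  {ADE}: card=400000; try (E,hash)→15320, (D,hash)→18520, (D,merge)→118520, (E,merge)→154840, (D,nl_idx)→473520, (E,nl_idx)→474200 …(+2); best=15320 via (E,hash)
  {ACE}: card=2000000; try (C,hash)→18520, (A,hash)→25320, (C,merge)→118520, (A,merge)→323920, (C,nl_idx)→2073520, (A,nl_idx)→2162120 …(+2); best=18520 via (C,hash)
  {CEF}: card=100000; try (E,hash)→4820, (F,hash)→22320, (E,merge)→34340, (E,nl_idx)→118700, (E,nl)→201200, (F,merge)→322240 …(+1); best=4820 via (E,hash)
  {BCF}: card=62500; try (C,hash)→10700, (C,merge)→11200, (B,hash)→12700, (B,merge)→38700, (C,nl_idx)→68200, (C,nl)→251200 …(+1); best=10700 via (C,hash)
  {ACDE}: card=100000000; try (C,hash)→424320, (D,hash)→2027520, (C,merge)→8020320, (D,merge)→44023520, (C,nl_idx)→103615320, (D,nl_idx)→118018520 …(+2); best=424320 via (C,hash)
  {ACEF}: card=10000000; try (A,hash)→108020, (A,merge)→1806620, (F,hash)→2018720, (A,nl_idx)→10804820, (A,nl)→20004820, (F,nl)→40018520 …(+1); best=108020 via (A,hash)
  {BCEF}: card=2500000; try (E,hash)→74320, (B,hash)→113820, (E,merge)→1073840, (B,merge)→1809820, (E,nl_idx)→2948200, (E,nl)→5010700 …(+1); best=74320 via (E,hash)
  {ACDEF}: card=500000000; try (D,hash)→10117020, (F,hash)→100424520, (D,merge)→250113020, (D,nl_idx)→590108020, (F,nl)→2000424320, (F,merge)→2800424440 …(+1); best=10117020 via (D,hash)
  {ABCEF}: card=250000000; try (A,hash)→2577520, (B,hash)→10117020, (A,merge)→57576120, (B,merge)→250113020, (A,nl_idx)→270074320, (A,nl)→500074320 …(+1); best=2577520 via (A,hash)
  {ABCDEF}: card=12500000000; try (D,hash)→252586520, (B,hash)→510126020, (D,merge)→7252582520, (D,nl_idx)→14752577520, (B,merge)→15010122020, (D,nl)→125002577520 …(+1); best=252586520 via (D,hash)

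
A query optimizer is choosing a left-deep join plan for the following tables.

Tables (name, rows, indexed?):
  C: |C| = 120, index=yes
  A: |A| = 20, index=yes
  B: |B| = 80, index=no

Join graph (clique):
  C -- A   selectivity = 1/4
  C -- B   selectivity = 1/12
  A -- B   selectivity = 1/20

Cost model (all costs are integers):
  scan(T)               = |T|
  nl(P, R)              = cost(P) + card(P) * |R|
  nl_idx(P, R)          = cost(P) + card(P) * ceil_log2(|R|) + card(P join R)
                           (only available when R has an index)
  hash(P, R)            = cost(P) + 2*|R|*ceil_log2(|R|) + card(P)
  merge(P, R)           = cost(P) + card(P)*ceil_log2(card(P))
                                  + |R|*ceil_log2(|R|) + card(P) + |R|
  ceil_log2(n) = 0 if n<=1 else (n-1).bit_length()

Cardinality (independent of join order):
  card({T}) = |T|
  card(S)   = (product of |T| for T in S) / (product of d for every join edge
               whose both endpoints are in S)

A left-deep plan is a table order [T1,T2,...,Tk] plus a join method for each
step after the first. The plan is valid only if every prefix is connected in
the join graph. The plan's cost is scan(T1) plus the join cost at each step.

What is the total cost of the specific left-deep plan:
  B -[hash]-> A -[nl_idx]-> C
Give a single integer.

step 1: scan B: cost=80, card=80
step 2: join A via hash
    card(P join A) = 80*20/(20) = 80
    cost = 80 + 2*20*5 + 80 = 360
step 3: join C via nl_idx
    card(P join C) = 80*120/(4*12) = 200
    cost = 360 + 80*7 + 200 = 1120

1120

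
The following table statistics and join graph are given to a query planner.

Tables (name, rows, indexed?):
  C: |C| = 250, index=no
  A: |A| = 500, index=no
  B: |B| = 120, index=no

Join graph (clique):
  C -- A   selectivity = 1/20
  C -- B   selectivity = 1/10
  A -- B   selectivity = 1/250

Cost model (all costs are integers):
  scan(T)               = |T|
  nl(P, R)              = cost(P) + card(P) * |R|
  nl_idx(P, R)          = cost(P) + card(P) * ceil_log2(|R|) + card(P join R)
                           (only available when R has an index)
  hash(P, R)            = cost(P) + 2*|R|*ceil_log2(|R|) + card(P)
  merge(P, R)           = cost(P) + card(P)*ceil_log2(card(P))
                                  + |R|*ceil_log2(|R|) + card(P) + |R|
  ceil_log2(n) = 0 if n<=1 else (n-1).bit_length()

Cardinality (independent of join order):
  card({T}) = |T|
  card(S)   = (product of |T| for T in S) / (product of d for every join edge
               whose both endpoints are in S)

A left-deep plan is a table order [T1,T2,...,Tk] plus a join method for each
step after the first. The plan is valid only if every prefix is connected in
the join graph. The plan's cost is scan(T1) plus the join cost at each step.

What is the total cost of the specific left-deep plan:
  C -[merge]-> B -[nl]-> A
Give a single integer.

step 1: scan C: cost=250, card=250
step 2: join B via merge
    card(P join B) = 250*120/(10) = 3000
    cost = 250 + 250*8 + 120*7 + 250 + 120 = 3460
step 3: join A via nl
    card(P join A) = 3000*500/(20*250) = 300
    cost = 3460 + 3000*500 = 1503460

1503460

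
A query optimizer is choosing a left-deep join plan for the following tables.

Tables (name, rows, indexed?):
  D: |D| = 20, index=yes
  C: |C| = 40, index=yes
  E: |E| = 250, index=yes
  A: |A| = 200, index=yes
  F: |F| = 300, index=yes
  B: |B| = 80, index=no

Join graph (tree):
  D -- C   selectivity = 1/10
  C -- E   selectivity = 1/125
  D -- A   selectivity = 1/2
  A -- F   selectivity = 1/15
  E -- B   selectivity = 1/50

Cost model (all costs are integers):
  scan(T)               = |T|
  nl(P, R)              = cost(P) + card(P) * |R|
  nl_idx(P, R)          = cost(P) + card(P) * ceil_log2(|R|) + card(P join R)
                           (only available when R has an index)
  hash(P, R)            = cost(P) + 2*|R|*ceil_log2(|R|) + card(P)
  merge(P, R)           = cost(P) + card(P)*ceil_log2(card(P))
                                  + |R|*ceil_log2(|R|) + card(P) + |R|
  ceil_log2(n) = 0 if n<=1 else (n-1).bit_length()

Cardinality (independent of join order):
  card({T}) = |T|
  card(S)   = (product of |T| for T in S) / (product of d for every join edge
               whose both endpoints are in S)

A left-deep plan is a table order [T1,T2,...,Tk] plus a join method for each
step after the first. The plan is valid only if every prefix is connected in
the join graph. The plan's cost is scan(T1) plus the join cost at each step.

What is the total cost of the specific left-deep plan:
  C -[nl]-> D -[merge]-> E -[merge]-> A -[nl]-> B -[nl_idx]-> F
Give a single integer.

step 1: scan C: cost=40, card=40
step 2: join D via nl
    card(P join D) = 40*20/(10) = 80
    cost = 40 + 40*20 = 840
step 3: join E via merge
    card(P join E) = 80*250/(125) = 160
    cost = 840 + 80*7 + 250*8 + 80 + 250 = 3730
step 4: join A via merge
    card(P join A) = 160*200/(2) = 16000
    cost = 3730 + 160*8 + 200*8 + 160 + 200 = 6970
step 5: join B via nl
    card(P join B) = 16000*80/(50) = 25600
    cost = 6970 + 16000*80 = 1286970
step 6: join F via nl_idx
    card(P join F) = 25600*300/(15) = 512000
    cost = 1286970 + 25600*9 + 512000 = 2029370

2029370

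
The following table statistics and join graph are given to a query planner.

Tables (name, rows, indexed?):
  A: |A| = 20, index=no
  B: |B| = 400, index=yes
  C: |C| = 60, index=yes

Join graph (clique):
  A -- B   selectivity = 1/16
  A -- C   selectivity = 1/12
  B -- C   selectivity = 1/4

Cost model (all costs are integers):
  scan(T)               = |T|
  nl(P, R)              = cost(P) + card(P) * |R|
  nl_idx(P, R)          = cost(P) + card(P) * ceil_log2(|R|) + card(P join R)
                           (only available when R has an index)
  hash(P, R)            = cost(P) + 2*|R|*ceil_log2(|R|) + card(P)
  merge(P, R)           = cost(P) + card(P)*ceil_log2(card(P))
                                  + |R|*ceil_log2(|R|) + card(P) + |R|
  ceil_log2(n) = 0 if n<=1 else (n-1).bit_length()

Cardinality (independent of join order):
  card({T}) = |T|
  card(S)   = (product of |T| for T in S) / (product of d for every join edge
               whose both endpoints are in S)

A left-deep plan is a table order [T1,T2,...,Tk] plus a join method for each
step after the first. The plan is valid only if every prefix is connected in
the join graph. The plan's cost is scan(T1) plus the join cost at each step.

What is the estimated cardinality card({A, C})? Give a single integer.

Tables in S: A(20), C(60)
Edges inside S: A-C(d=12)
numerator = 20 * 60 = 1200
denominator = 12 = 12
card(S) = 1200 / 12 = 100

100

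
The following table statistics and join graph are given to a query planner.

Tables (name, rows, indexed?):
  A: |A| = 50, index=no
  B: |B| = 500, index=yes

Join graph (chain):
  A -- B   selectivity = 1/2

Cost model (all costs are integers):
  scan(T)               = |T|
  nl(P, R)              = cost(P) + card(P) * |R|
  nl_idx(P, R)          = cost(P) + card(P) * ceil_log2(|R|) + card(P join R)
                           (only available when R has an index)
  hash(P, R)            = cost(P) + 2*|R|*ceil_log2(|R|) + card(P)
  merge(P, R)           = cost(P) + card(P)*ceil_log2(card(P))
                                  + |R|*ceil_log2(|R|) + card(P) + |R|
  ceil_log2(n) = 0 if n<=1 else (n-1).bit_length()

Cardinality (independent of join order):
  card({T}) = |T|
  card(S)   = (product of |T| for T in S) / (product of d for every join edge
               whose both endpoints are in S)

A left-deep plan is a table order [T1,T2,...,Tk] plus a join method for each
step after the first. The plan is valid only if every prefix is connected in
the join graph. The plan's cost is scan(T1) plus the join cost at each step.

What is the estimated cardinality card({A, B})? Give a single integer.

Tables in S: A(50), B(500)
Edges inside S: A-B(d=2)
numerator = 50 * 500 = 25000
denominator = 2 = 2
card(S) = 25000 / 2 = 12500

12500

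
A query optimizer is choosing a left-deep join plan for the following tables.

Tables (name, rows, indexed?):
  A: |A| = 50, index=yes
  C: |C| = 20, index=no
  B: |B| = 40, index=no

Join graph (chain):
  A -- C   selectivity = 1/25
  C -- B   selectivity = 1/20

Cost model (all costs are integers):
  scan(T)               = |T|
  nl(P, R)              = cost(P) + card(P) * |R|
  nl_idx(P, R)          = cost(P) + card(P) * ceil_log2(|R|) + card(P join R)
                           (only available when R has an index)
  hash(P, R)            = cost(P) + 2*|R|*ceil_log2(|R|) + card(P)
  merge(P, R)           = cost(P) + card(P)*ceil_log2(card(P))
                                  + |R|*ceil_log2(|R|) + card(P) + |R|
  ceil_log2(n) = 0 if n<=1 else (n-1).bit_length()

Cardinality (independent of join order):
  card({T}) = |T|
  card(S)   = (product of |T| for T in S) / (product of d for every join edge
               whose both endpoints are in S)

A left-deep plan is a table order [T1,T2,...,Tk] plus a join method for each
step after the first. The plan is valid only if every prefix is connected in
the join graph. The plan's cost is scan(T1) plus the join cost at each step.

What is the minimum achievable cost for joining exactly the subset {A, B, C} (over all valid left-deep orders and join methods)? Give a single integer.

600

Selinger DP over subsets of {A,B,C}:
  {A}: scan cost=50, card=50
  {C}: scan cost=20, card=20
  {B}: scan cost=40, card=40
  {AC}: card=40; try (A,nl_idx)→180, (C,hash)→300, (A,merge)→490, (C,merge)→520, (A,hash)→640, (A,nl)→1020 …(+1); best=180 via (A,nl_idx)
  {BC}: card=40; try (C,hash)→280, (B,merge)→420, (C,merge)→440, (B,hash)→520, (B,nl)→820, (C,nl)→840; best=280 via (C,hash)
  {ABC}: card=80; try (A,nl_idx)→600, (B,hash)→700, (B,merge)→740, (A,merge)→910, (A,hash)→920, (B,nl)→1780 …(+1); best=600 via (A,nl_idx)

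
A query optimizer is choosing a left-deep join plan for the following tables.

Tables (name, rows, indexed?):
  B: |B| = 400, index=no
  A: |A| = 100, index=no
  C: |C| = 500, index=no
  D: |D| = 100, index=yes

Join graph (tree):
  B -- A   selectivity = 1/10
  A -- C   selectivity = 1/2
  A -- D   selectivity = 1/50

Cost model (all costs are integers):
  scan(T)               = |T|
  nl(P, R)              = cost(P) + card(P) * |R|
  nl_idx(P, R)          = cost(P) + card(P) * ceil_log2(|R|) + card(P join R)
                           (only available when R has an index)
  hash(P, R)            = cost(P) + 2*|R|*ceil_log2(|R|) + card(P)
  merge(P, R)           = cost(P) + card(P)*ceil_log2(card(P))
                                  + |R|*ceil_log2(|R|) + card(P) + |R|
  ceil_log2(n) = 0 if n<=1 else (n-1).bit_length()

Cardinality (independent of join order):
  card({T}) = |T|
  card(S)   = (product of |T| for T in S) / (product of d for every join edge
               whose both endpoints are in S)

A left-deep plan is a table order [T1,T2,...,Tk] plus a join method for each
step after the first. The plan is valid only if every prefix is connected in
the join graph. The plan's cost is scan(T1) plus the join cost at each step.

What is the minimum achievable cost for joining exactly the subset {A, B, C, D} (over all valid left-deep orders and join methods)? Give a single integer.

Selinger DP over subsets of {A,B,C,D}:
  {B}: scan cost=400, card=400
  {A}: scan cost=100, card=100
  {C}: scan cost=500, card=500
  {D}: scan cost=100, card=100
  {AB}: card=4000; try (A,hash)→2200, (B,merge)→4900, (A,merge)→5200, (B,hash)→7400, (B,nl)→40100, (A,nl)→40400; best=2200 via (A,hash)
  {AC}: card=25000; try (A,hash)→2400, (C,merge)→5900, (A,merge)→6300, (C,hash)→9200, (C,nl)→50100, (A,nl)→50500; best=2400 via (A,hash)
  {AD}: card=200; try (D,nl_idx)→1000, (D,hash)→1600, (A,hash)→1600, (D,merge)→1700, (A,merge)→1700, (D,nl)→10100 …(+1); best=1000 via (D,nl_idx)
  {ABC}: card=1000000; try (C,hash)→15200, (B,hash)→34600, (C,merge)→59200, (B,merge)→406400, (C,nl)→2002200, (B,nl)→10002400; best=15200 via (C,hash)
  {ABD}: card=8000; try (B,merge)→6800, (D,hash)→7600, (B,hash)→8400, (D,nl_idx)→38200, (D,merge)→55000, (B,nl)→81000 …(+1); best=6800 via (B,merge)
  {ACD}: card=50000; try (C,merge)→7800, (C,hash)→10200, (D,hash)→28800, (C,nl)→101000, (D,nl_idx)→227400, (D,merge)→403200 …(+1); best=7800 via (C,merge)
  {ABCD}: card=2000000; try (C,hash)→23800, (B,hash)→65000, (C,merge)→123800, (B,merge)→861800, (D,hash)→1016600, (C,nl)→4006800 …(+4); best=23800 via (C,hash)

23800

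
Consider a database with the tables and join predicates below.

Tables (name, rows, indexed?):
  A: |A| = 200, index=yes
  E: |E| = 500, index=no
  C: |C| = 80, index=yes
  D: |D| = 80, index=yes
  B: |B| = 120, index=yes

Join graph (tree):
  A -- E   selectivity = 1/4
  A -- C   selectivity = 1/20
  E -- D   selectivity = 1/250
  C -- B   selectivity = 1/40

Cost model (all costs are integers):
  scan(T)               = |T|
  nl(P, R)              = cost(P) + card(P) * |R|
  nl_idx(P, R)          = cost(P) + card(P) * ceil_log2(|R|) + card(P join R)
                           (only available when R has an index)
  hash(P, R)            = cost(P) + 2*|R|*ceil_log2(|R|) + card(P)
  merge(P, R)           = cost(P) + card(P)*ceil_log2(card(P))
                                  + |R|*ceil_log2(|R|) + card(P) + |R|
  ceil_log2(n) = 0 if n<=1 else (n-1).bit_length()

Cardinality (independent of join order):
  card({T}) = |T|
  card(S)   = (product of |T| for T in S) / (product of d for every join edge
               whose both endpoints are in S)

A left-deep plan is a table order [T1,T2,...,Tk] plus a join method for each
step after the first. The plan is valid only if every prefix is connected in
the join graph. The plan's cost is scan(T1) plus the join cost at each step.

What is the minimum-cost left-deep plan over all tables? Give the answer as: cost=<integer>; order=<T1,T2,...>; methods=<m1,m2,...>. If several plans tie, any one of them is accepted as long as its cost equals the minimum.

Selinger DP (subsets sized 1..n):
  {A}: scan cost=200, card=200
  {E}: scan cost=500, card=500
  {C}: scan cost=80, card=80
  {D}: scan cost=80, card=80
  {B}: scan cost=120, card=120
  {AE}: card=25000; try (A,hash)→4200, (E,merge)→7000, (A,merge)→7300, (E,hash)→9400, (A,nl_idx)→29500, (E,nl)→100200 …(+1); best=4200 via (A,hash)
  {AC}: card=800; try (C,hash)→1520, (A,nl_idx)→1520, (C,nl_idx)→2400, (A,merge)→2520, (C,merge)→2640, (A,hash)→3360 …(+2); best=1520 via (C,hash)
  {DE}: card=160; try (D,hash)→2120, (D,nl_idx)→4160, (E,merge)→5720, (D,merge)→6140, (E,hash)→9160, (E,nl)→40080 …(+1); best=2120 via (D,hash)
  {BC}: card=240; try (B,nl_idx)→880, (C,nl_idx)→1200, (C,hash)→1360, (B,merge)→1680, (C,merge)→1720, (B,hash)→1840 …(+2); best=880 via (B,nl_idx)
  {ACE}: card=100000; try (E,hash)→11320, (E,merge)→15320, (C,hash)→30320, (C,nl_idx)→279200, (E,nl)→401520, (C,merge)→404840 …(+1); best=11320 via (E,hash)
  {ADE}: card=8000; try (A,merge)→5360, (A,hash)→5480, (A,nl_idx)→11400, (D,hash)→30320, (A,nl)→34120, (D,nl_idx)→187200 …(+2); best=5360 via (A,merge)
  {ABC}: card=2400; try (B,hash)→4000, (A,hash)→4320, (A,merge)→4840, (A,nl_idx)→5200, (B,nl_idx)→9520, (B,merge)→11280 …(+2); best=4000 via (B,hash)
  {ACDE}: card=32000; try (C,hash)→14480, (C,nl_idx)→93360, (D,hash)→112440, (C,merge)→118000, (C,nl)→645360, (D,nl_idx)→743320 …(+2); best=14480 via (C,hash)
  {ABCE}: card=300000; try (E,hash)→15400, (E,merge)→40200, (B,hash)→113000, (B,nl_idx)→1011320, (E,nl)→1204000, (B,merge)→1812280 …(+1); best=15400 via (E,hash)
  {ABCDE}: card=96000; try (B,hash)→48160, (D,hash)→316520, (B,nl_idx)→334480, (B,merge)→527440, (D,nl_idx)→2211400, (B,nl)→3854480 …(+2); best=48160 via (B,hash)

cost=48160; order=E,D,A,C,B; methods=hash,merge,hash,hash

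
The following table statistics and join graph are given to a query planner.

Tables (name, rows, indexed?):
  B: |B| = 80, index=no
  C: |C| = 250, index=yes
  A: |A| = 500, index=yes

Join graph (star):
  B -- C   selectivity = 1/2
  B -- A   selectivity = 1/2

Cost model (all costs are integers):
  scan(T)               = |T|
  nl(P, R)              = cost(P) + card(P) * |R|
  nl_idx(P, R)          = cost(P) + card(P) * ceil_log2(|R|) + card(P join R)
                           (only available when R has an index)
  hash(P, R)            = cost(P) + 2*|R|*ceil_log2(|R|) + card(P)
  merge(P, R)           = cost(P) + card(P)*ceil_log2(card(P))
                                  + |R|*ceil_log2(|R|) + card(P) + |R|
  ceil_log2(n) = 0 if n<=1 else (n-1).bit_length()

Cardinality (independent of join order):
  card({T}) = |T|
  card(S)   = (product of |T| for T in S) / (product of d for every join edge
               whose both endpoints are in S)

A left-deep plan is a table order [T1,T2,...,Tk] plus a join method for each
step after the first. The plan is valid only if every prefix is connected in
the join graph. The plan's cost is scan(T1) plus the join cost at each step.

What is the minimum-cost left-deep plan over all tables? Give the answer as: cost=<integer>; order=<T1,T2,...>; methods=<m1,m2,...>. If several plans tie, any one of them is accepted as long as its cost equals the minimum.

Selinger DP (subsets sized 1..n):
  {B}: scan cost=80, card=80
  {C}: scan cost=250, card=250
  {A}: scan cost=500, card=500
  {BC}: card=10000; try (B,hash)→1620, (C,merge)→2970, (B,merge)→3140, (C,hash)→4160, (C,nl_idx)→10720, (C,nl)→20080 …(+1); best=1620 via (B,hash)
  {AB}: card=20000; try (B,hash)→2120, (A,merge)→5720, (B,merge)→6140, (A,hash)→9160, (A,nl_idx)→20800, (A,nl)→40080 …(+1); best=2120 via (B,hash)
  {ABC}: card=2500000; try (A,hash)→20620, (C,hash)→26120, (A,merge)→156620, (C,merge)→324370, (A,nl_idx)→2591620, (C,nl_idx)→2662120 …(+2); best=20620 via (A,hash)

cost=20620; order=C,B,A; methods=hash,hash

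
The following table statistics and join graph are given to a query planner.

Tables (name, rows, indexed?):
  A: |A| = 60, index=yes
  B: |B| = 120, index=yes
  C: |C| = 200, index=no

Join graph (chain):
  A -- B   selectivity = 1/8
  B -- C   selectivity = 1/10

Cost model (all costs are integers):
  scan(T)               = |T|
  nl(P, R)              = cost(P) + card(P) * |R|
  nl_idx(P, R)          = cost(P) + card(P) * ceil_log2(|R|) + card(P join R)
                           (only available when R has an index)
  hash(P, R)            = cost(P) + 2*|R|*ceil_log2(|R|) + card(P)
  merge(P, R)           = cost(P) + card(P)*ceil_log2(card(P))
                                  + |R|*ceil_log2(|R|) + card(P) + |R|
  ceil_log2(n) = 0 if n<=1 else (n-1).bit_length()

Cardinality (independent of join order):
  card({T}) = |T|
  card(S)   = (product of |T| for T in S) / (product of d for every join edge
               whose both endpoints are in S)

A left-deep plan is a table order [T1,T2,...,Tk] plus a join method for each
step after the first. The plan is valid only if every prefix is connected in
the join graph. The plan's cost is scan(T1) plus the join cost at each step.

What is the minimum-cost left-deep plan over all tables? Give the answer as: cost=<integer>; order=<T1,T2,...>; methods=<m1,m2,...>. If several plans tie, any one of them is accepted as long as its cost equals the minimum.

Selinger DP (subsets sized 1..n):
  {A}: scan cost=60, card=60
  {B}: scan cost=120, card=120
  {C}: scan cost=200, card=200
  {AB}: card=900; try (A,hash)→960, (B,nl_idx)→1380, (B,merge)→1440, (A,merge)→1500, (A,nl_idx)→1740, (B,hash)→1800 …(+2); best=960 via (A,hash)
  {BC}: card=2400; try (B,hash)→2080, (C,merge)→2880, (B,merge)→2960, (C,hash)→3440, (B,nl_idx)→4000, (C,nl)→24120 …(+1); best=2080 via (B,hash)
  {ABC}: card=18000; try (C,hash)→5060, (A,hash)→5200, (C,merge)→12660, (A,merge)→33700, (A,nl_idx)→34480, (A,nl)→146080 …(+1); best=5060 via (C,hash)

cost=5060; order=B,A,C; methods=hash,hash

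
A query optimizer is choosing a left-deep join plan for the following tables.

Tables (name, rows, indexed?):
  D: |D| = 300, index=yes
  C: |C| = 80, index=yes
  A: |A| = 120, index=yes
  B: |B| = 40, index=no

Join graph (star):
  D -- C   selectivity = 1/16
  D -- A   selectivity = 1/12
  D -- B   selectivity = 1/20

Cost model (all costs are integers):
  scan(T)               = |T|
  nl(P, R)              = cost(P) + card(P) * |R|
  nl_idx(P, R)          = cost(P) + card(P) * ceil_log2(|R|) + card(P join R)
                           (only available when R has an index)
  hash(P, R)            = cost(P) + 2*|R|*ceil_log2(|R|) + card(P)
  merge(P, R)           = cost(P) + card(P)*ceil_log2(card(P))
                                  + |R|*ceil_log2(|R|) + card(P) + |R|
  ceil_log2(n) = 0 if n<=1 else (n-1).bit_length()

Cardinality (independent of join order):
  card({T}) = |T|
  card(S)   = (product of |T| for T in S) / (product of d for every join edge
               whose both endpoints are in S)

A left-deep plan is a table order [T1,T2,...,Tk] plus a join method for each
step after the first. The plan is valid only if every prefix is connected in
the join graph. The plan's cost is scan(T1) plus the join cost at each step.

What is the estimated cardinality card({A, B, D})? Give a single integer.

Tables in S: A(120), B(40), D(300)
Edges inside S: D-A(d=12), D-B(d=20)
numerator = 120 * 40 * 300 = 1440000
denominator = 12 * 20 = 240
card(S) = 1440000 / 240 = 6000

6000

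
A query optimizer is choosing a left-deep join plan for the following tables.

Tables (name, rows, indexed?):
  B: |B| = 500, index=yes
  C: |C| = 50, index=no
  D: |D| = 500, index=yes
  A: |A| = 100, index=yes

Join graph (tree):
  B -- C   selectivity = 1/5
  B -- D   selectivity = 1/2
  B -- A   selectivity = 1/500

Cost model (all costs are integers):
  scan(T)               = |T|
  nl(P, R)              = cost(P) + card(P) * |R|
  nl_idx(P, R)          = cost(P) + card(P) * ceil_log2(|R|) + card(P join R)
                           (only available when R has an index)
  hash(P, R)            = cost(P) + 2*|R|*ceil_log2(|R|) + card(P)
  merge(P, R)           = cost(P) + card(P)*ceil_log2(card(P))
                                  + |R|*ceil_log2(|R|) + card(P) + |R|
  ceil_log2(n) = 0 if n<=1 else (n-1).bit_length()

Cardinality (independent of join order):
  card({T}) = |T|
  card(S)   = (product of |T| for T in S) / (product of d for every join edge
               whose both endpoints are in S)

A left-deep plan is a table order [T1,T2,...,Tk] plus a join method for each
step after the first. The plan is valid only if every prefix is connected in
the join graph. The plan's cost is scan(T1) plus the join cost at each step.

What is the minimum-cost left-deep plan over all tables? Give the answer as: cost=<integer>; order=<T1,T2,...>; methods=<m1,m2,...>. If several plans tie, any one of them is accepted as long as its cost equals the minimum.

cost=11800; order=A,B,C,D; methods=nl_idx,hash,hash

Selinger DP (subsets sized 1..n):
  {B}: scan cost=500, card=500
  {C}: scan cost=50, card=50
  {D}: scan cost=500, card=500
  {A}: scan cost=100, card=100
  {BC}: card=5000; try (C,hash)→1600, (B,merge)→5400, (B,nl_idx)→5500, (C,merge)→5850, (B,hash)→9100, (B,nl)→25050 …(+1); best=1600 via (C,hash)
  {BD}: card=125000; try (D,hash)→10000, (B,hash)→10000, (D,merge)→10500, (B,merge)→10500, (D,nl_idx)→130000, (B,nl_idx)→130000 …(+2); best=10000 via (D,hash)
  {AB}: card=100; try (B,nl_idx)→1100, (A,hash)→2400, (A,nl_idx)→4100, (B,merge)→5900, (A,merge)→6300, (B,hash)→9200 …(+2); best=1100 via (B,nl_idx)
  {BCD}: card=1250000; try (D,hash)→15600, (D,merge)→76600, (C,hash)→135600, (D,nl_idx)→1296600, (C,merge)→2260350, (D,nl)→2501600 …(+1); best=15600 via (D,hash)
  {ABC}: card=1000; try (C,hash)→1800, (C,merge)→2250, (C,nl)→6100, (A,hash)→8000, (A,nl_idx)→37600, (A,merge)→72400 …(+1); best=1800 via (C,hash)
  {ABD}: card=25000; try (D,merge)→6900, (D,hash)→10200, (D,nl_idx)→27000, (D,nl)→51100, (A,hash)→136400, (A,nl_idx)→910000 …(+2); best=6900 via (D,merge)
  {ABCD}: card=250000; try (D,hash)→11800, (D,merge)→17800, (C,hash)→32500, (D,nl_idx)→260800, (C,merge)→407250, (D,nl)→501800 …(+5); best=11800 via (D,hash)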